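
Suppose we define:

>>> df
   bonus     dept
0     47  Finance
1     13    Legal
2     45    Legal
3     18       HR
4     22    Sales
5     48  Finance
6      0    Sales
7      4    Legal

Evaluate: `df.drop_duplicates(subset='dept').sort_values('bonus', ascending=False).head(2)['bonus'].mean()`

drop duplicate dept (keep=first):
   bonus     dept
0     47  Finance
1     13    Legal
3     18       HR
4     22    Sales
sort by bonus descending:
   bonus     dept
0     47  Finance
4     22    Sales
3     18       HR
1     13    Legal
take first 2 rows:
   bonus     dept
0     47  Finance
4     22    Sales
Finally, mean of column 'bonus' = 34.5.

34.5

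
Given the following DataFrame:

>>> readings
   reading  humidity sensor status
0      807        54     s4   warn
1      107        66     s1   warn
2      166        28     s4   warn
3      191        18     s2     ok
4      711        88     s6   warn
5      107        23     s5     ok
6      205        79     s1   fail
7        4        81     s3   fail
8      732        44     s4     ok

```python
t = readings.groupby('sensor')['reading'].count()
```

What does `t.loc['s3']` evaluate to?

group by sensor, count of reading:
sensor
s1    2
s2    1
s3    1
s4    3
s5    1
s6    1
Name: reading, dtype: int64
The value at index 's3' is 1.

1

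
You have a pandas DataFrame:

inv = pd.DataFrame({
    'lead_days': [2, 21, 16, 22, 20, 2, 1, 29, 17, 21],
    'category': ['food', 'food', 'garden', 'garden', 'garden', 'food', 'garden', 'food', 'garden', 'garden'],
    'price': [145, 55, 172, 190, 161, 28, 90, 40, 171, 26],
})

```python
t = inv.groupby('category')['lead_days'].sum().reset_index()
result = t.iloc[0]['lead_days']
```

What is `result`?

54

group by category, sum of lead_days:
category
food      54
garden    97
Name: lead_days, dtype: int64
reset_index():
  category  lead_days
0     food         54
1   garden         97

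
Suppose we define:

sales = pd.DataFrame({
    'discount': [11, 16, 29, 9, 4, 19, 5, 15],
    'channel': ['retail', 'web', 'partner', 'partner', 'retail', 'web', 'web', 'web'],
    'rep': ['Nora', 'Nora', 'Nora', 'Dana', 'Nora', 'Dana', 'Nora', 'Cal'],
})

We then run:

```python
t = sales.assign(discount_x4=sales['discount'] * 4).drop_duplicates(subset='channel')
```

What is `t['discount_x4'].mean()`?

add column discount_x4 = sales['discount'] * 4:
   discount  channel   rep  discount_x4
0        11   retail  Nora           44
1        16      web  Nora           64
2        29  partner  Nora          116
3         9  partner  Dana           36
4         4   retail  Nora           16
5        19      web  Dana           76
6         5      web  Nora           20
7        15      web   Cal           60
drop duplicate channel (keep=first):
   discount  channel   rep  discount_x4
0        11   retail  Nora           44
1        16      web  Nora           64
2        29  partner  Nora          116

74.6666666667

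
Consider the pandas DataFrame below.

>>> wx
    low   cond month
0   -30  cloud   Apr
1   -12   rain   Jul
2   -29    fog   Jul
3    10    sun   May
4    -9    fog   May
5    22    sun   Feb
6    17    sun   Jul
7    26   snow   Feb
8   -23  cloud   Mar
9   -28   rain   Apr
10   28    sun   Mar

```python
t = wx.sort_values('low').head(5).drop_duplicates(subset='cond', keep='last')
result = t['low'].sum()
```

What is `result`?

sort by low:
    low   cond month
0   -30  cloud   Apr
2   -29    fog   Jul
9   -28   rain   Apr
8   -23  cloud   Mar
1   -12   rain   Jul
4    -9    fog   May
3    10    sun   May
6    17    sun   Jul
5    22    sun   Feb
7    26   snow   Feb
10   28    sun   Mar
take first 5 rows:
   low   cond month
0  -30  cloud   Apr
2  -29    fog   Jul
9  -28   rain   Apr
8  -23  cloud   Mar
1  -12   rain   Jul
drop duplicate cond (keep=last):
   low   cond month
2  -29    fog   Jul
8  -23  cloud   Mar
1  -12   rain   Jul
Taking the sum of column 'low' gives -64.

-64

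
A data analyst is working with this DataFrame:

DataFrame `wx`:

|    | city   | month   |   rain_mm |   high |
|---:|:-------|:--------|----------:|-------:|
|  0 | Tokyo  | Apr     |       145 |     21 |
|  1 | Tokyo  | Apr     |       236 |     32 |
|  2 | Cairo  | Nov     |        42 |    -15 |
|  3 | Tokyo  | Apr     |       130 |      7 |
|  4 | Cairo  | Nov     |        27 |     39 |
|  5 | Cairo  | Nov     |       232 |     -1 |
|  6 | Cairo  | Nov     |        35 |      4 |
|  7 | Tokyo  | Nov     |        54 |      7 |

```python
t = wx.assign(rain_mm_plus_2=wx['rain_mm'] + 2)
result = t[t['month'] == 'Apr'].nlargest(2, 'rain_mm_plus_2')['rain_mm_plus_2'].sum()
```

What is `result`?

385

add column rain_mm_plus_2 = wx['rain_mm'] + 2:
    city month  rain_mm  high  rain_mm_plus_2
0  Tokyo   Apr      145    21             147
1  Tokyo   Apr      236    32             238
2  Cairo   Nov       42   -15              44
3  Tokyo   Apr      130     7             132
4  Cairo   Nov       27    39              29
5  Cairo   Nov      232    -1             234
6  Cairo   Nov       35     4              37
7  Tokyo   Nov       54     7              56
filter rows where month == 'Apr':
    city month  rain_mm  high  rain_mm_plus_2
0  Tokyo   Apr      145    21             147
1  Tokyo   Apr      236    32             238
3  Tokyo   Apr      130     7             132
take 2 rows with largest rain_mm_plus_2:
    city month  rain_mm  high  rain_mm_plus_2
1  Tokyo   Apr      236    32             238
0  Tokyo   Apr      145    21             147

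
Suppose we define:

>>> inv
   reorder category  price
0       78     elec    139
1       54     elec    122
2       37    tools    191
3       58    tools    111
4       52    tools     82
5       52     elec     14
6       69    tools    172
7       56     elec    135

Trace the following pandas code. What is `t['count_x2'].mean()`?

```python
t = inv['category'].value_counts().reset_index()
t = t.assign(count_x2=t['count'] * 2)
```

value_counts of category:
category
elec     4
tools    4
Name: count, dtype: int64
reset_index():
  category  count
0     elec      4
1    tools      4
add column count_x2 = t['count'] * 2:
  category  count  count_x2
0     elec      4         8
1    tools      4         8
mean of column 'count_x2' → 8.0

8.0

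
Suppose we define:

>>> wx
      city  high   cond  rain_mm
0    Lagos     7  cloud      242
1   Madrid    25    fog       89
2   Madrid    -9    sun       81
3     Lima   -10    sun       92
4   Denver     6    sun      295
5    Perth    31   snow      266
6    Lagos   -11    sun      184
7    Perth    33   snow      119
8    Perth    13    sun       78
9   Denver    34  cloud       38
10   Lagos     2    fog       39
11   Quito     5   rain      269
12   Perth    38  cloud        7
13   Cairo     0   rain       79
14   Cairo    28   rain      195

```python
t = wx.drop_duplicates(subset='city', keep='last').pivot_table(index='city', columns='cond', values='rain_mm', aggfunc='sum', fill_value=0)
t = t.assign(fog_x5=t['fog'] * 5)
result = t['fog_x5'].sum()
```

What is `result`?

195

drop duplicate city (keep=last):
      city  high   cond  rain_mm
2   Madrid    -9    sun       81
3     Lima   -10    sun       92
9   Denver    34  cloud       38
10   Lagos     2    fog       39
11   Quito     5   rain      269
12   Perth    38  cloud        7
14   Cairo    28   rain      195
pivot: rows=city, cols=cond, sum(rain_mm):
cond    cloud  fog  rain  sun
city                         
Cairo       0    0   195    0
Denver     38    0     0    0
Lagos       0   39     0    0
Lima        0    0     0   92
Madrid      0    0     0   81
Perth       7    0     0    0
Quito       0    0   269    0
add column fog_x5 = t['fog'] * 5:
cond    cloud  fog  rain  sun  fog_x5
city                                 
Cairo       0    0   195    0       0
Denver     38    0     0    0       0
Lagos       0   39     0    0     195
Lima        0    0     0   92       0
Madrid      0    0     0   81       0
Perth       7    0     0    0       0
Quito       0    0   269    0       0
Finally, sum of column 'fog_x5' = 195.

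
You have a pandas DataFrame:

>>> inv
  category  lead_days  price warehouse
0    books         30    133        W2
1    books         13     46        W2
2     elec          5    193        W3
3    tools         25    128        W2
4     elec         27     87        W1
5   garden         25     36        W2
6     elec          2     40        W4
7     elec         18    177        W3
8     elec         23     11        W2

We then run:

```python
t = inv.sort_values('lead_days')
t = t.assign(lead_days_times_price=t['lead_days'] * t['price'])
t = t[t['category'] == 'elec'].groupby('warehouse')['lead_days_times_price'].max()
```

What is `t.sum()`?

5868

sort by lead_days:
  category  lead_days  price warehouse
6     elec          2     40        W4
2     elec          5    193        W3
1    books         13     46        W2
7     elec         18    177        W3
8     elec         23     11        W2
3    tools         25    128        W2
5   garden         25     36        W2
4     elec         27     87        W1
0    books         30    133        W2
add column lead_days_times_price = t['lead_days'] * t['price']:
  category  lead_days  price warehouse  lead_days_times_price
6     elec          2     40        W4                     80
2     elec          5    193        W3                    965
1    books         13     46        W2                    598
7     elec         18    177        W3                   3186
8     elec         23     11        W2                    253
3    tools         25    128        W2                   3200
5   garden         25     36        W2                    900
4     elec         27     87        W1                   2349
0    books         30    133        W2                   3990
filter rows where category == 'elec':
  category  lead_days  price warehouse  lead_days_times_price
6     elec          2     40        W4                     80
2     elec          5    193        W3                    965
7     elec         18    177        W3                   3186
8     elec         23     11        W2                    253
4     elec         27     87        W1                   2349
group by warehouse, max of lead_days_times_price:
warehouse
W1    2349
W2     253
W3    3186
W4      80
Name: lead_days_times_price, dtype: int64
The sum of the resulting series is 5868.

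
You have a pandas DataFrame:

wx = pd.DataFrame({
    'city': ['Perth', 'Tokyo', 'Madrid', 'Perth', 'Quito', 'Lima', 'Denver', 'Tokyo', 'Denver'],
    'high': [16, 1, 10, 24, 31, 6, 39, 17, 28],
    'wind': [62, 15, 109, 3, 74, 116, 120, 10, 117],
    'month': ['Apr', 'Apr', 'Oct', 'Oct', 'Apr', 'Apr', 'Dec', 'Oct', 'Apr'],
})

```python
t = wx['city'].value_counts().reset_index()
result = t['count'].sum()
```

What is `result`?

9

value_counts of city:
city
Perth     2
Tokyo     2
Denver    2
Madrid    1
Quito     1
Lima      1
Name: count, dtype: int64
reset_index():
     city  count
0   Perth      2
1   Tokyo      2
2  Denver      2
3  Madrid      1
4   Quito      1
5    Lima      1
So sum() = 9.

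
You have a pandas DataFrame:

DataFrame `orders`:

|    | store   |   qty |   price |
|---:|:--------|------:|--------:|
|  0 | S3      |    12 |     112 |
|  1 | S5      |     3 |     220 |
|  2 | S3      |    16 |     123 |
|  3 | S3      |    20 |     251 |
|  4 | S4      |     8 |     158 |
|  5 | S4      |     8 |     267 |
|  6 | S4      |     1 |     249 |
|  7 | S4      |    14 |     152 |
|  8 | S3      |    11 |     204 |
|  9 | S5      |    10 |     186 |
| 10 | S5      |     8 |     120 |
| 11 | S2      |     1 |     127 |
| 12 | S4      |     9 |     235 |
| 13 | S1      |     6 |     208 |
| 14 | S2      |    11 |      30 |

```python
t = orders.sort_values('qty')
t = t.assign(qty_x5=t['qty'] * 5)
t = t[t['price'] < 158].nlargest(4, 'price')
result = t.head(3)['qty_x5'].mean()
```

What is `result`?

51.6666666667

sort by qty:
   store  qty  price
6     S4    1    249
11    S2    1    127
1     S5    3    220
13    S1    6    208
4     S4    8    158
5     S4    8    267
10    S5    8    120
12    S4    9    235
9     S5   10    186
8     S3   11    204
14    S2   11     30
0     S3   12    112
7     S4   14    152
2     S3   16    123
3     S3   20    251
add column qty_x5 = t['qty'] * 5:
   store  qty  price  qty_x5
6     S4    1    249       5
11    S2    1    127       5
1     S5    3    220      15
13    S1    6    208      30
4     S4    8    158      40
5     S4    8    267      40
10    S5    8    120      40
12    S4    9    235      45
9     S5   10    186      50
8     S3   11    204      55
14    S2   11     30      55
0     S3   12    112      60
7     S4   14    152      70
2     S3   16    123      80
3     S3   20    251     100
filter rows where price < 158:
   store  qty  price  qty_x5
11    S2    1    127       5
10    S5    8    120      40
14    S2   11     30      55
0     S3   12    112      60
7     S4   14    152      70
2     S3   16    123      80
take 4 rows with largest price:
   store  qty  price  qty_x5
7     S4   14    152      70
11    S2    1    127       5
2     S3   16    123      80
10    S5    8    120      40
take first 3 rows:
   store  qty  price  qty_x5
7     S4   14    152      70
11    S2    1    127       5
2     S3   16    123      80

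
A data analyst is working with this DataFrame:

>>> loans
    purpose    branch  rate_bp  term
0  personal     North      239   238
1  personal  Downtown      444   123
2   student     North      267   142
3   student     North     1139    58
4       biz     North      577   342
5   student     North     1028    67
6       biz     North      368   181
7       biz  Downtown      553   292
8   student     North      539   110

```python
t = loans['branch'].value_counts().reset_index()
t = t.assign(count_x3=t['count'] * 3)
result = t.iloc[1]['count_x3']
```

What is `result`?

6

value_counts of branch:
branch
North       7
Downtown    2
Name: count, dtype: int64
reset_index():
     branch  count
0     North      7
1  Downtown      2
add column count_x3 = t['count'] * 3:
     branch  count  count_x3
0     North      7        21
1  Downtown      2         6
value at position 1, column 'count_x3' → 6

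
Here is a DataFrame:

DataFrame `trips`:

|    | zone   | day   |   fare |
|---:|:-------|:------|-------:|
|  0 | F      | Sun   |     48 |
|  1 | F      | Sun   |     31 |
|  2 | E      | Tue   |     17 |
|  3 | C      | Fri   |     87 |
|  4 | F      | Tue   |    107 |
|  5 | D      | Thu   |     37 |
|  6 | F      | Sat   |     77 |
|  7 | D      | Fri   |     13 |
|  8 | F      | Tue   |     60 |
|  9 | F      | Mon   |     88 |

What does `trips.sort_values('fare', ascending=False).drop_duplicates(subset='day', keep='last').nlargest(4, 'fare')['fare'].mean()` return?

sort by fare descending:
  zone  day  fare
4    F  Tue   107
9    F  Mon    88
3    C  Fri    87
6    F  Sat    77
8    F  Tue    60
0    F  Sun    48
5    D  Thu    37
1    F  Sun    31
2    E  Tue    17
7    D  Fri    13
drop duplicate day (keep=last):
  zone  day  fare
9    F  Mon    88
6    F  Sat    77
5    D  Thu    37
1    F  Sun    31
2    E  Tue    17
7    D  Fri    13
take 4 rows with largest fare:
  zone  day  fare
9    F  Mon    88
6    F  Sat    77
5    D  Thu    37
1    F  Sun    31
Then the mean of column 'fare': 58.25

58.25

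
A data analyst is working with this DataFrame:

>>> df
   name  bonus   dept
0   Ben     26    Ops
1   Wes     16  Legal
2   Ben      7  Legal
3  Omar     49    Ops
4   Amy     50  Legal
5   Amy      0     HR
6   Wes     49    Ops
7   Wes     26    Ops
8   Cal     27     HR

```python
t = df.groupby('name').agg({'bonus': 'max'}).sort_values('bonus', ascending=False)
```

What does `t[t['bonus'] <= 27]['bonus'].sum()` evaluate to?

53

group by name, max of bonus:
      bonus
name       
Amy      50
Ben      26
Cal      27
Omar     49
Wes      49
sort by bonus descending:
      bonus
name       
Amy      50
Omar     49
Wes      49
Cal      27
Ben      26
filter rows where bonus <= 27:
      bonus
name       
Cal      27
Ben      26
Taking the sum of column 'bonus' gives 53.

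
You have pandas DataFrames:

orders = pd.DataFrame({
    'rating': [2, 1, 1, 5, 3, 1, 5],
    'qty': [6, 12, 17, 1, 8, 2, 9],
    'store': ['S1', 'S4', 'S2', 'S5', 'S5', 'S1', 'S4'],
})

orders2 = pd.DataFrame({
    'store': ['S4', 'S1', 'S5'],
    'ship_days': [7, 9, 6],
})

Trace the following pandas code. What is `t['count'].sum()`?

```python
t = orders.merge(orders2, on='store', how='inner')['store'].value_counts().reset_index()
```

merge on 'store' (how='inner') → 6 rows:
   rating  qty store  ship_days
0       2    6    S1          9
1       1   12    S4          7
2       5    1    S5          6
3       3    8    S5          6
4       1    2    S1          9
5       5    9    S4          7
value_counts of store:
store
S1    2
S4    2
S5    2
Name: count, dtype: int64
reset_index():
  store  count
0    S1      2
1    S4      2
2    S5      2
Finally, sum of column 'count' = 6.

6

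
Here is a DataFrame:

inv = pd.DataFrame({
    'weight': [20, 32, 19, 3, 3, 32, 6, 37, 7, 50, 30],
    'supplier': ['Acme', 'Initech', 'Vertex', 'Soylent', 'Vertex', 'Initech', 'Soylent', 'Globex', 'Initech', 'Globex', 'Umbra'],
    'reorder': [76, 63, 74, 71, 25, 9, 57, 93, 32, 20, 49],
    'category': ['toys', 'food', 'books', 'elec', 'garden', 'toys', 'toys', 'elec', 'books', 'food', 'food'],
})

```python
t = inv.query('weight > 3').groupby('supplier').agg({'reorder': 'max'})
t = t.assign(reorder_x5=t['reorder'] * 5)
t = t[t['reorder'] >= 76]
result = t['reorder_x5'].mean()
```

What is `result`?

filter rows where weight > 3:
    weight supplier  reorder category
0       20     Acme       76     toys
1       32  Initech       63     food
2       19   Vertex       74    books
5       32  Initech        9     toys
6        6  Soylent       57     toys
7       37   Globex       93     elec
8        7  Initech       32    books
9       50   Globex       20     food
10      30    Umbra       49     food
group by supplier, max of reorder:
          reorder
supplier         
Acme           76
Globex         93
Initech        63
Soylent        57
Umbra          49
Vertex         74
add column reorder_x5 = t['reorder'] * 5:
          reorder  reorder_x5
supplier                     
Acme           76         380
Globex         93         465
Initech        63         315
Soylent        57         285
Umbra          49         245
Vertex         74         370
filter rows where reorder >= 76:
          reorder  reorder_x5
supplier                     
Acme           76         380
Globex         93         465
mean of column 'reorder_x5' → 422.5

422.5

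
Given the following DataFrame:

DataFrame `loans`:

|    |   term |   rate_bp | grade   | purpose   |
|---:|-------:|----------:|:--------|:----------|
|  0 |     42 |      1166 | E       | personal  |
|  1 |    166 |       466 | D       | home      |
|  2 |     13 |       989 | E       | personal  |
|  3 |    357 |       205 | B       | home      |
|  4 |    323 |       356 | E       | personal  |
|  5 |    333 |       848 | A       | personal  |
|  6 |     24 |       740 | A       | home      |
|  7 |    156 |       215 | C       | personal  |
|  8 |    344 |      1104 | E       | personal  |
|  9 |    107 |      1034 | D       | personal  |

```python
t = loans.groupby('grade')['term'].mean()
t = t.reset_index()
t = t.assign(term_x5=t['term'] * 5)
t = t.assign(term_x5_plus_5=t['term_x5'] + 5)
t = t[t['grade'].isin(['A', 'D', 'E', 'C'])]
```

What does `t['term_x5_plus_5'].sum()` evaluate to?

group by grade, mean of term:
grade
A    178.5
B    357.0
C    156.0
D    136.5
E    180.5
Name: term, dtype: float64
reset_index():
  grade   term
0     A  178.5
1     B  357.0
2     C  156.0
3     D  136.5
4     E  180.5
add column term_x5 = t['term'] * 5:
  grade   term  term_x5
0     A  178.5    892.5
1     B  357.0   1785.0
2     C  156.0    780.0
3     D  136.5    682.5
4     E  180.5    902.5
add column term_x5_plus_5 = t['term_x5'] + 5:
  grade   term  term_x5  term_x5_plus_5
0     A  178.5    892.5           897.5
1     B  357.0   1785.0          1790.0
2     C  156.0    780.0           785.0
3     D  136.5    682.5           687.5
4     E  180.5    902.5           907.5
filter rows where grade in ['A', 'D', 'E', 'C']:
  grade   term  term_x5  term_x5_plus_5
0     A  178.5    892.5           897.5
2     C  156.0    780.0           785.0
3     D  136.5    682.5           687.5
4     E  180.5    902.5           907.5
So sum() = 3277.5.

3277.5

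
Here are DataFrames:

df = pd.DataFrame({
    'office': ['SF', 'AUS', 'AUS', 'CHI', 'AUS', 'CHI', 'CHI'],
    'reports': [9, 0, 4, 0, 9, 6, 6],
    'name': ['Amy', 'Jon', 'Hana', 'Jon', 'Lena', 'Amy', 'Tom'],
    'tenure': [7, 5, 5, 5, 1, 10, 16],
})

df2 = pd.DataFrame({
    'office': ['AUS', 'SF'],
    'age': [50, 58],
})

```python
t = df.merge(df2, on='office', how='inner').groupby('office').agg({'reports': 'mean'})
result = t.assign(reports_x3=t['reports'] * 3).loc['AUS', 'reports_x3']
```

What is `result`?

13.0

merge on 'office' (how='inner') → 4 rows:
  office  reports  name  tenure  age
0     SF        9   Amy       7   58
1    AUS        0   Jon       5   50
2    AUS        4  Hana       5   50
3    AUS        9  Lena       1   50
group by office, mean of reports:
         reports
office          
AUS     4.333333
SF      9.000000
add column reports_x3 = t['reports'] * 3:
         reports  reports_x3
office                      
AUS     4.333333        13.0
SF      9.000000        27.0
Then the value at row 'AUS', column 'reports_x3': 13.0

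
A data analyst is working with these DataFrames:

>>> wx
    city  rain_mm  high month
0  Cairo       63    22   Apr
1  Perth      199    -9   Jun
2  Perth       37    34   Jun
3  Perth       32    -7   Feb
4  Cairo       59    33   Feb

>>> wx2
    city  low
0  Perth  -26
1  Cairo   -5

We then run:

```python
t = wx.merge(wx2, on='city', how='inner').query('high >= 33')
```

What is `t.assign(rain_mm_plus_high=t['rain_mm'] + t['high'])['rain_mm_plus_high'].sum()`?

163

merge on 'city' (how='inner') → 5 rows:
    city  rain_mm  high month  low
0  Cairo       63    22   Apr   -5
1  Perth      199    -9   Jun  -26
2  Perth       37    34   Jun  -26
3  Perth       32    -7   Feb  -26
4  Cairo       59    33   Feb   -5
filter rows where high >= 33:
    city  rain_mm  high month  low
2  Perth       37    34   Jun  -26
4  Cairo       59    33   Feb   -5
add column rain_mm_plus_high = t['rain_mm'] + t['high']:
    city  rain_mm  high month  low  rain_mm_plus_high
2  Perth       37    34   Jun  -26                 71
4  Cairo       59    33   Feb   -5                 92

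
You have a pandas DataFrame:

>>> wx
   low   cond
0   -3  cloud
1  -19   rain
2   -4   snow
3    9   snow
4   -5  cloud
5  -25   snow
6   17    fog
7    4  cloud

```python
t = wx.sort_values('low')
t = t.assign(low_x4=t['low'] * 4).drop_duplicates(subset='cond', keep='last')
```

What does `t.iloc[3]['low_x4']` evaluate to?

68

sort by low:
   low   cond
5  -25   snow
1  -19   rain
4   -5  cloud
2   -4   snow
0   -3  cloud
7    4  cloud
3    9   snow
6   17    fog
add column low_x4 = t['low'] * 4:
   low   cond  low_x4
5  -25   snow    -100
1  -19   rain     -76
4   -5  cloud     -20
2   -4   snow     -16
0   -3  cloud     -12
7    4  cloud      16
3    9   snow      36
6   17    fog      68
drop duplicate cond (keep=last):
   low   cond  low_x4
1  -19   rain     -76
7    4  cloud      16
3    9   snow      36
6   17    fog      68
Hence 68.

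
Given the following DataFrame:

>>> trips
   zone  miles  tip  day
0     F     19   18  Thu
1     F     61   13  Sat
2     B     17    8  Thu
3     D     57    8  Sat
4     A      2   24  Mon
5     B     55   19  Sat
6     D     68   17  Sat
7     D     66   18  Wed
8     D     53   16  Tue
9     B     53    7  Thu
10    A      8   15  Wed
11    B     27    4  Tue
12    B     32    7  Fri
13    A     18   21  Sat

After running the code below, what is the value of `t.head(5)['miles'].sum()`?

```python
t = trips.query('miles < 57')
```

146

filter rows where miles < 57:
   zone  miles  tip  day
0     F     19   18  Thu
2     B     17    8  Thu
4     A      2   24  Mon
5     B     55   19  Sat
8     D     53   16  Tue
9     B     53    7  Thu
10    A      8   15  Wed
11    B     27    4  Tue
12    B     32    7  Fri
13    A     18   21  Sat
take first 5 rows:
  zone  miles  tip  day
0    F     19   18  Thu
2    B     17    8  Thu
4    A      2   24  Mon
5    B     55   19  Sat
8    D     53   16  Tue
sum of column 'miles' → 146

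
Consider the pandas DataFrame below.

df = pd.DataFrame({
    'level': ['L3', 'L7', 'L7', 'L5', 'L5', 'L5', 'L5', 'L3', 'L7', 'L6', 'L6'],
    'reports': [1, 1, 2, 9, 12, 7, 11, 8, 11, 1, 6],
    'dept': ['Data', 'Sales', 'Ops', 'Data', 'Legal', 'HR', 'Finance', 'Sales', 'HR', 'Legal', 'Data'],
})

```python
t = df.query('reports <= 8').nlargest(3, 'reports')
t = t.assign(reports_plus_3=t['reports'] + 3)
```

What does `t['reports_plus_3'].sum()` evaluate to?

filter rows where reports <= 8:
   level  reports   dept
0     L3        1   Data
1     L7        1  Sales
2     L7        2    Ops
5     L5        7     HR
7     L3        8  Sales
9     L6        1  Legal
10    L6        6   Data
take 3 rows with largest reports:
   level  reports   dept
7     L3        8  Sales
5     L5        7     HR
10    L6        6   Data
add column reports_plus_3 = t['reports'] + 3:
   level  reports   dept  reports_plus_3
7     L3        8  Sales              11
5     L5        7     HR              10
10    L6        6   Data               9
Reading off the sum of column 'reports_plus_3', we get 30.

30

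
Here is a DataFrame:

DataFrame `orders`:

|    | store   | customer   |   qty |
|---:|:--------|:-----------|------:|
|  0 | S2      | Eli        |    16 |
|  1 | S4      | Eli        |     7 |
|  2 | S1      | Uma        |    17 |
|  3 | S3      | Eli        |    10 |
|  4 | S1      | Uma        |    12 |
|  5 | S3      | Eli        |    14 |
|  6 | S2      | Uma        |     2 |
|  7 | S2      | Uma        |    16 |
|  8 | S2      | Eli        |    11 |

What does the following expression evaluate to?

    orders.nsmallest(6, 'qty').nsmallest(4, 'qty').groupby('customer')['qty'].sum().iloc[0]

28

take 6 rows with smallest qty:
  store customer  qty
6    S2      Uma    2
1    S4      Eli    7
3    S3      Eli   10
8    S2      Eli   11
4    S1      Uma   12
5    S3      Eli   14
take 4 rows with smallest qty:
  store customer  qty
6    S2      Uma    2
1    S4      Eli    7
3    S3      Eli   10
8    S2      Eli   11
group by customer, sum of qty:
customer
Eli    28
Uma     2
Name: qty, dtype: int64
Reading off the value at position 0, we get 28.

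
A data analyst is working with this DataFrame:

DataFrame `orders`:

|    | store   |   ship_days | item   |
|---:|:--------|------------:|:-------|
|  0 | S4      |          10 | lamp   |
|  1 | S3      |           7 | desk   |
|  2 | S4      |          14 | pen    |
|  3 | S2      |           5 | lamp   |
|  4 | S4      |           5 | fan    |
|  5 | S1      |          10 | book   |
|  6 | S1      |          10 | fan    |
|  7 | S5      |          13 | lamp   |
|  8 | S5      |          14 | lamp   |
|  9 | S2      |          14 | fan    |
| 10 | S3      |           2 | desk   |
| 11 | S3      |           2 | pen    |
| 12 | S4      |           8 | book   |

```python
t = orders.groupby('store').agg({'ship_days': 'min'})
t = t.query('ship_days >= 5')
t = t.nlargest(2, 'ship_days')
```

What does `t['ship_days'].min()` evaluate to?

group by store, min of ship_days:
       ship_days
store           
S1            10
S2             5
S3             2
S4             5
S5            13
filter rows where ship_days >= 5:
       ship_days
store           
S1            10
S2             5
S4             5
S5            13
take 2 rows with largest ship_days:
       ship_days
store           
S5            13
S1            10

10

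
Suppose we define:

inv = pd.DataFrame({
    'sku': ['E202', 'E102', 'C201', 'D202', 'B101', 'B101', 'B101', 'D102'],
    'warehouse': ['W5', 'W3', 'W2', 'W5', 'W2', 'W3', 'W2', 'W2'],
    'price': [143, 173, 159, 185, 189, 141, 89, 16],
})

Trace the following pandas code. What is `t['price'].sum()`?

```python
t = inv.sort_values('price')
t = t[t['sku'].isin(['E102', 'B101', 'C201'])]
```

751

sort by price:
    sku warehouse  price
7  D102        W2     16
6  B101        W2     89
5  B101        W3    141
0  E202        W5    143
2  C201        W2    159
1  E102        W3    173
3  D202        W5    185
4  B101        W2    189
filter rows where sku in ['E102', 'B101', 'C201']:
    sku warehouse  price
6  B101        W2     89
5  B101        W3    141
2  C201        W2    159
1  E102        W3    173
4  B101        W2    189
The sum of column 'price' is 751.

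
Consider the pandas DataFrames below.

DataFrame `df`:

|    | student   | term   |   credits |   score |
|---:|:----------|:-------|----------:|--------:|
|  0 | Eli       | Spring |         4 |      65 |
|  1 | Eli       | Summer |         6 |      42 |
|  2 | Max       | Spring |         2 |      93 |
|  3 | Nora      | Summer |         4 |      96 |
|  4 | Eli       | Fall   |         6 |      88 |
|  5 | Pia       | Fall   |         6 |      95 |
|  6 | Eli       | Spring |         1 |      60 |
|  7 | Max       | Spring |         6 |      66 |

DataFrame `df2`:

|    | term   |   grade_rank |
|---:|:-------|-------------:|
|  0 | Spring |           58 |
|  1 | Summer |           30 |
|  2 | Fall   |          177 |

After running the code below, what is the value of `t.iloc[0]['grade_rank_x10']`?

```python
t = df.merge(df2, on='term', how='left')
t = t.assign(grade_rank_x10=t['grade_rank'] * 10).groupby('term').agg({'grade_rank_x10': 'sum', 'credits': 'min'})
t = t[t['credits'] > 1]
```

merge on 'term' (how='left') → 8 rows:
  student    term  credits  score  grade_rank
0     Eli  Spring        4     65          58
1     Eli  Summer        6     42          30
2     Max  Spring        2     93          58
3    Nora  Summer        4     96          30
4     Eli    Fall        6     88         177
5     Pia    Fall        6     95         177
6     Eli  Spring        1     60          58
7     Max  Spring        6     66          58
add column grade_rank_x10 = t['grade_rank'] * 10:
  student    term  credits  score  grade_rank  grade_rank_x10
0     Eli  Spring        4     65          58             580
1     Eli  Summer        6     42          30             300
2     Max  Spring        2     93          58             580
3    Nora  Summer        4     96          30             300
4     Eli    Fall        6     88         177            1770
5     Pia    Fall        6     95         177            1770
6     Eli  Spring        1     60          58             580
7     Max  Spring        6     66          58             580
group by term: sum(grade_rank_x10), min(credits):
        grade_rank_x10  credits
term                           
Fall              3540        6
Spring            2320        1
Summer             600        4
filter rows where credits > 1:
        grade_rank_x10  credits
term                           
Fall              3540        6
Summer             600        4
The value at position 0, column 'grade_rank_x10' is 3540.

3540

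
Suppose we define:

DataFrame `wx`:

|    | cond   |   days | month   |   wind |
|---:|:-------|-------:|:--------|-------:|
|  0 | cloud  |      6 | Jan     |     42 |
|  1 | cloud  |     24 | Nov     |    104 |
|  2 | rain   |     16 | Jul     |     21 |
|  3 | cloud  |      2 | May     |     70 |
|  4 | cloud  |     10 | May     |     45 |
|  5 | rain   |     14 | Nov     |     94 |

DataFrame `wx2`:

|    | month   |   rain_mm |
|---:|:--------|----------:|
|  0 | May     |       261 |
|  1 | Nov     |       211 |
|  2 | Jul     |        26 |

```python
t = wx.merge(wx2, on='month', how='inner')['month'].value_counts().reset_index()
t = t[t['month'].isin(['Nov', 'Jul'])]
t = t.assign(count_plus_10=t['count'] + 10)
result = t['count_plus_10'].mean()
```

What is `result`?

11.5

merge on 'month' (how='inner') → 5 rows:
    cond  days month  wind  rain_mm
0  cloud    24   Nov   104      211
1   rain    16   Jul    21       26
2  cloud     2   May    70      261
3  cloud    10   May    45      261
4   rain    14   Nov    94      211
value_counts of month:
month
Nov    2
May    2
Jul    1
Name: count, dtype: int64
reset_index():
  month  count
0   Nov      2
1   May      2
2   Jul      1
filter rows where month in ['Nov', 'Jul']:
  month  count
0   Nov      2
2   Jul      1
add column count_plus_10 = t['count'] + 10:
  month  count  count_plus_10
0   Nov      2             12
2   Jul      1             11
Hence 11.5.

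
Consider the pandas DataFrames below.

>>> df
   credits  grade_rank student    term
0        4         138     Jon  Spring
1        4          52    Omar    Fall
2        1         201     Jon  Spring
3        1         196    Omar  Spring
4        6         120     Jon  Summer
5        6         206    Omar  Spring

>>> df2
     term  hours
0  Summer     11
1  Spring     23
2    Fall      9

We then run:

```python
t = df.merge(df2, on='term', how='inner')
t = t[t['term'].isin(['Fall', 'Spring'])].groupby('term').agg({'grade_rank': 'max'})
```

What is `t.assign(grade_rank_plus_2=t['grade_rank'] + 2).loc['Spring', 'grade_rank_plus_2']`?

208

merge on 'term' (how='inner') → 6 rows:
   credits  grade_rank student    term  hours
0        4         138     Jon  Spring     23
1        4          52    Omar    Fall      9
2        1         201     Jon  Spring     23
3        1         196    Omar  Spring     23
4        6         120     Jon  Summer     11
5        6         206    Omar  Spring     23
filter rows where term in ['Fall', 'Spring']:
   credits  grade_rank student    term  hours
0        4         138     Jon  Spring     23
1        4          52    Omar    Fall      9
2        1         201     Jon  Spring     23
3        1         196    Omar  Spring     23
5        6         206    Omar  Spring     23
group by term, max of grade_rank:
        grade_rank
term              
Fall            52
Spring         206
add column grade_rank_plus_2 = t['grade_rank'] + 2:
        grade_rank  grade_rank_plus_2
term                                 
Fall            52                 54
Spring         206                208
Reading off the value at row 'Spring', column 'grade_rank_plus_2', we get 208.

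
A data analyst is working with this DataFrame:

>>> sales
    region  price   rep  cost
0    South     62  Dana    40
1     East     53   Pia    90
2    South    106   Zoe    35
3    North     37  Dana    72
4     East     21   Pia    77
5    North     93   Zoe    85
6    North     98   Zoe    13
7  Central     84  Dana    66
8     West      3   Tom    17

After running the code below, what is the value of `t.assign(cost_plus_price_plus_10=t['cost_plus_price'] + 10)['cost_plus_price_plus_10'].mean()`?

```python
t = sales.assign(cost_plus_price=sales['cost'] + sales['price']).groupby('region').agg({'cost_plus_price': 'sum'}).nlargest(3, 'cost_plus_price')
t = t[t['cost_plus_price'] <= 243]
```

252.0

add column cost_plus_price = sales['cost'] + sales['price']:
    region  price   rep  cost  cost_plus_price
0    South     62  Dana    40              102
1     East     53   Pia    90              143
2    South    106   Zoe    35              141
3    North     37  Dana    72              109
4     East     21   Pia    77               98
5    North     93   Zoe    85              178
6    North     98   Zoe    13              111
7  Central     84  Dana    66              150
8     West      3   Tom    17               20
group by region, sum of cost_plus_price:
         cost_plus_price
region                  
Central              150
East                 241
North                398
South                243
West                  20
take 3 rows with largest cost_plus_price:
        cost_plus_price
region                 
North               398
South               243
East                241
filter rows where cost_plus_price <= 243:
        cost_plus_price
region                 
South               243
East                241
add column cost_plus_price_plus_10 = t['cost_plus_price'] + 10:
        cost_plus_price  cost_plus_price_plus_10
region                                          
South               243                      253
East                241                      251
The mean of column 'cost_plus_price_plus_10' is 252.0.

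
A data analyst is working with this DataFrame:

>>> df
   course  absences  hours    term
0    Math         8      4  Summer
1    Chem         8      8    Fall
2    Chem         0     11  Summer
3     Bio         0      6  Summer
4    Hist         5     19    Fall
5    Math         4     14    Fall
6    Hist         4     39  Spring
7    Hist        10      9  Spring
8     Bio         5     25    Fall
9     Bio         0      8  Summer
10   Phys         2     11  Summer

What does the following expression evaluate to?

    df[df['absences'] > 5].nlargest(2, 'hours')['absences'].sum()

18

filter rows where absences > 5:
  course  absences  hours    term
0   Math         8      4  Summer
1   Chem         8      8    Fall
7   Hist        10      9  Spring
take 2 rows with largest hours:
  course  absences  hours    term
7   Hist        10      9  Spring
1   Chem         8      8    Fall
Reading off the sum of column 'absences', we get 18.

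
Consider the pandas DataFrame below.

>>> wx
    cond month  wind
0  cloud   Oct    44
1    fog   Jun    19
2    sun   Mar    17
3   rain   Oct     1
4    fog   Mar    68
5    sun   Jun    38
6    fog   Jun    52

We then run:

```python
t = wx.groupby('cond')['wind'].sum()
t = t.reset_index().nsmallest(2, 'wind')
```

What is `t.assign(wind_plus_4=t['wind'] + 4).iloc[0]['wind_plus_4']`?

5

group by cond, sum of wind:
cond
cloud     44
fog      139
rain       1
sun       55
Name: wind, dtype: int64
reset_index():
    cond  wind
0  cloud    44
1    fog   139
2   rain     1
3    sun    55
take 2 rows with smallest wind:
    cond  wind
2   rain     1
0  cloud    44
add column wind_plus_4 = t['wind'] + 4:
    cond  wind  wind_plus_4
2   rain     1            5
0  cloud    44           48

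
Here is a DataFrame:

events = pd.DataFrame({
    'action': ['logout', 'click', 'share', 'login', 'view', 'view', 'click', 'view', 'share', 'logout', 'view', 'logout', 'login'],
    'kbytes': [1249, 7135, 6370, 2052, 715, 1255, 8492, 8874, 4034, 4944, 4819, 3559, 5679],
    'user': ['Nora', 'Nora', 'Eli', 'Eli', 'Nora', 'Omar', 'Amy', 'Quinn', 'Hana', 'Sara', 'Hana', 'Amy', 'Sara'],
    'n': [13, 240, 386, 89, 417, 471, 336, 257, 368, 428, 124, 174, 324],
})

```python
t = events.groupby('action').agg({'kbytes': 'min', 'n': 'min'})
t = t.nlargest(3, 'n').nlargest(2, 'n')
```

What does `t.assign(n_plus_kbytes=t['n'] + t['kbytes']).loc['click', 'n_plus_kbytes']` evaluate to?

7375

group by action: min(kbytes), min(n):
        kbytes    n
action             
click     7135  240
login     2052   89
logout    1249   13
share     4034  368
view       715  124
take 3 rows with largest n:
        kbytes    n
action             
share     4034  368
click     7135  240
view       715  124
take 2 rows with largest n:
        kbytes    n
action             
share     4034  368
click     7135  240
add column n_plus_kbytes = t['n'] + t['kbytes']:
        kbytes    n  n_plus_kbytes
action                            
share     4034  368           4402
click     7135  240           7375
The value at row 'click', column 'n_plus_kbytes' is 7375.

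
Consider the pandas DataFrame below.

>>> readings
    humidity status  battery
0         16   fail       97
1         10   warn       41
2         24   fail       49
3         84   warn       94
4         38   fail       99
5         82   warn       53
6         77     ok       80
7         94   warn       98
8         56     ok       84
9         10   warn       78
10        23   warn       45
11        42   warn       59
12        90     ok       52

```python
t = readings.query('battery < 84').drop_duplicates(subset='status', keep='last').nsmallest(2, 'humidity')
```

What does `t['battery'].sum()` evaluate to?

filter rows where battery < 84:
    humidity status  battery
1         10   warn       41
2         24   fail       49
5         82   warn       53
6         77     ok       80
9         10   warn       78
10        23   warn       45
11        42   warn       59
12        90     ok       52
drop duplicate status (keep=last):
    humidity status  battery
2         24   fail       49
11        42   warn       59
12        90     ok       52
take 2 rows with smallest humidity:
    humidity status  battery
2         24   fail       49
11        42   warn       59
Reading off the sum of column 'battery', we get 108.

108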